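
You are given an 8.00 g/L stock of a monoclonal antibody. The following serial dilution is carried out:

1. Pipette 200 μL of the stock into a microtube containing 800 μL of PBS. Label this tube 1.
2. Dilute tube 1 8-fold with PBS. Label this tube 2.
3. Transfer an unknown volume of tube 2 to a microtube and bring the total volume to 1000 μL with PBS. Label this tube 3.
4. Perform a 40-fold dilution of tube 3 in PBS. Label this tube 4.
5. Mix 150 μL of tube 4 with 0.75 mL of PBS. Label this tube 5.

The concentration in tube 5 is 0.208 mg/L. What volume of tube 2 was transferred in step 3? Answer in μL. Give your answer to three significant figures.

250 μL

Step 1: 200 μL + 800 μL = 1000 μL total → factor 1000/200 = 5
Step 2: 8-fold → factor 8
Step 3: v brought to 1000 μL → factor = 1000 μL/v
Step 4: 40-fold → factor 40
Step 5: 150 μL + 0.75 mL = 900 μL total → factor 900/150 = 6
Product of known-step factors = 9600
Overall factor = 8.00 g/L / (0.208 mg/L) = 38462
Step-3 factor = 38462 / 9600 = 4.0064
v = 1000 μL / 4.0064 = 250 μL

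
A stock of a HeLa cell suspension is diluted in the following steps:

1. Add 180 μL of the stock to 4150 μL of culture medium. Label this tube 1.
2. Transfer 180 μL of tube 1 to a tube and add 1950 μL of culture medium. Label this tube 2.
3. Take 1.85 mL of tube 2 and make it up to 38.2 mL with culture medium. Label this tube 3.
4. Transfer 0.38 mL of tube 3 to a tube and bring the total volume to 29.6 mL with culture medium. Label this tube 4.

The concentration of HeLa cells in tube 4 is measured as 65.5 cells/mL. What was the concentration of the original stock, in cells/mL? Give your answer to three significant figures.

Step 1: 180 μL + 4150 μL = 4330 μL total → factor 4330/180 = 24.056
Step 2: 180 μL + 1950 μL = 2130 μL total → factor 2130/180 = 11.833
Step 3: 1.85 mL brought to 38.2 mL → factor 38.2/1.85 = 20.649
Step 4: 0.38 mL brought to 29.6 mL → factor 29.6/0.38 = 77.895
Overall dilution factor = 24.056 × 11.833 × 20.649 × 77.895 = 4.5785 × 10^5
Stock = 65.5 cells/mL × 4.5785 × 10^5 = 3.00 × 10^7 cells/mL

3.00 × 10^7 cells/mL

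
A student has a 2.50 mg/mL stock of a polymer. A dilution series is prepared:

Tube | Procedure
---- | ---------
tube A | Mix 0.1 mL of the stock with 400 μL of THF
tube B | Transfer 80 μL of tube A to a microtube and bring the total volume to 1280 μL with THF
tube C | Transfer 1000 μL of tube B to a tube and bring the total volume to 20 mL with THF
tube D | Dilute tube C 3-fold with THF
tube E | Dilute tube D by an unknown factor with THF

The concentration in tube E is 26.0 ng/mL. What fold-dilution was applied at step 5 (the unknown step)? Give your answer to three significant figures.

20.0-fold

Step 1: 0.1 mL + 400 μL = 0.5 mL total → factor 0.5/0.1 = 5
Step 2: 80 μL brought to 1280 μL → factor 1280/80 = 16
Step 3: 1000 μL brought to 20 mL → factor 20000/1000 = 20
Step 4: 3-fold → factor 3
Step 5: unknown factor x
Product of known-step factors = 4800
Overall factor = 2.50 mg/mL / (26.0 ng/mL) = 96154
x = 96154 / 4800 = 20.0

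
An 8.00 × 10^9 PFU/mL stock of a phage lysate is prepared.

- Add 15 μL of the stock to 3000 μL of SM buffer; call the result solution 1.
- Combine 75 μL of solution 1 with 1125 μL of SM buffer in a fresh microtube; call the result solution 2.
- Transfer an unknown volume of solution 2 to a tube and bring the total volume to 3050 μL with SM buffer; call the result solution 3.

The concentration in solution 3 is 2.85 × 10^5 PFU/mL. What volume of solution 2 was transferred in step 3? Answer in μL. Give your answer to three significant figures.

349 μL

Step 1: 15 μL + 3000 μL = 3015 μL total → factor 3015/15 = 201
Step 2: 75 μL + 1125 μL = 1200 μL total → factor 1200/75 = 16
Step 3: v brought to 3050 μL → factor = 3050 μL/v
Product of known-step factors = 3216
Overall factor = 8.00 × 10^9 PFU/mL / (2.85 × 10^5 PFU/mL) = 28070
Step-3 factor = 28070 / 3216 = 8.7283
v = 3050 μL / 8.7283 = 349 μL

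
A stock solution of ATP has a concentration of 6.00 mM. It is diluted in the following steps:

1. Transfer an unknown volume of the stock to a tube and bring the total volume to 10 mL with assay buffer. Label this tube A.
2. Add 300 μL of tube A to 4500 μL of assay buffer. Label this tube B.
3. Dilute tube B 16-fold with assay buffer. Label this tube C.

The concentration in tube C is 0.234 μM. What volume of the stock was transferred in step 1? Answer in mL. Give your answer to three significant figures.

0.0998 mL

Step 1: v brought to 10 mL → factor = 10 mL/v
Step 2: 300 μL + 4500 μL = 4800 μL total → factor 4800/300 = 16
Step 3: 16-fold → factor 16
Product of known-step factors = 256
Overall factor = 6.00 mM / (0.234 μM) = 25641
Step-1 factor = 25641 / 256 = 100.16
v = 10 mL / 100.16 = 0.0998 mL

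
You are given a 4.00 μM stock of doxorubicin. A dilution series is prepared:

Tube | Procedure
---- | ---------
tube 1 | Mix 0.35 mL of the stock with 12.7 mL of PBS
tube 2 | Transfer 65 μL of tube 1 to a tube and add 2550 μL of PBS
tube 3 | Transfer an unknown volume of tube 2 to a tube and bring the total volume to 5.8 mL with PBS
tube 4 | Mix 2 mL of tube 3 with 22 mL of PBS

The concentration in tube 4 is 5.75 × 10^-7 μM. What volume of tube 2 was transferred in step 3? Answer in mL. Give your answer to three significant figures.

0.0150 mL

Step 1: 0.35 mL + 12.7 mL = 13.05 mL total → factor 13.05/0.35 = 37.286
Step 2: 65 μL + 2550 μL = 2615 μL total → factor 2615/65 = 40.231
Step 3: v brought to 5.8 mL → factor = 5.8 mL/v
Step 4: 2 mL + 22 mL = 24 mL total → factor 24/2 = 12
Product of known-step factors = 18000
Overall factor = 4.00 μM / (5.75 × 10^-7 μM) = 6.9565 × 10^6
Step-3 factor = 6.9565 × 10^6 / 18000 = 386.46
v = 5.8 mL / 386.46 = 0.0150 mL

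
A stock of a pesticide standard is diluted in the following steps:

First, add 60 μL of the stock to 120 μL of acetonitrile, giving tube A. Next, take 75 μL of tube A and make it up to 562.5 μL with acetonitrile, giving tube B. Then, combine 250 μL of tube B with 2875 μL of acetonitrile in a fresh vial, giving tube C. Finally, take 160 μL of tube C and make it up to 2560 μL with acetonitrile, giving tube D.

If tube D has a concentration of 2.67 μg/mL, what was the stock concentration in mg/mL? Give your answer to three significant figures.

12.0 mg/mL

Step 1: 60 μL + 120 μL = 180 μL total → factor 180/60 = 3
Step 2: 75 μL brought to 562.5 μL → factor 562.5/75 = 7.5
Step 3: 250 μL + 2875 μL = 3125 μL total → factor 3125/250 = 12.5
Step 4: 160 μL brought to 2560 μL → factor 2560/160 = 16
Overall dilution factor = 3 × 7.5 × 12.5 × 16 = 4500
Stock = 2.67 μg/mL × 4500 = 1.202 × 10^4 μg/mL = 12.0 mg/mL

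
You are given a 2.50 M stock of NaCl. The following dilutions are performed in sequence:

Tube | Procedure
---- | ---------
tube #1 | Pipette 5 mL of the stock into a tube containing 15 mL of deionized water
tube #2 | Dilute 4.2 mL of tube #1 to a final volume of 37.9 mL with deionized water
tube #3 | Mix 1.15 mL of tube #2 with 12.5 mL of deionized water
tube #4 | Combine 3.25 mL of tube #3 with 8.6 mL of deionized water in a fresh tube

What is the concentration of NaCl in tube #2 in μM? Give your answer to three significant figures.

6.93 × 10^4 μM

Step 1: 5 mL + 15 mL = 20 mL total → factor 20/5 = 4
Step 2: 4.2 mL brought to 37.9 mL → factor 37.9/4.2 = 9.0238
Dilution factor through tube #2 = 4 × 9.0238 = 36.095
[tube #2] = 2.50 M / 36.095 = 0.06926 M = 6.93 × 10^4 μM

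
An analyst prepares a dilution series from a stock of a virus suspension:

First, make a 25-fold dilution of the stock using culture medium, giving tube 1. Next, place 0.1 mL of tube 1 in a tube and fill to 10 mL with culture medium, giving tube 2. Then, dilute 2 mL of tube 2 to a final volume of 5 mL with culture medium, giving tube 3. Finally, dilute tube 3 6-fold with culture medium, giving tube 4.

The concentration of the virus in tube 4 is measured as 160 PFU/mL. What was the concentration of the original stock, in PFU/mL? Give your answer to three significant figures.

Step 1: 25-fold → factor 25
Step 2: 0.1 mL brought to 10 mL → factor 10/0.1 = 100
Step 3: 2 mL brought to 5 mL → factor 5/2 = 2.5
Step 4: 6-fold → factor 6
Overall dilution factor = 25 × 100 × 2.5 × 6 = 37500
Stock = 160 PFU/mL × 37500 = 6.00 × 10^6 PFU/mL

6.00 × 10^6 PFU/mL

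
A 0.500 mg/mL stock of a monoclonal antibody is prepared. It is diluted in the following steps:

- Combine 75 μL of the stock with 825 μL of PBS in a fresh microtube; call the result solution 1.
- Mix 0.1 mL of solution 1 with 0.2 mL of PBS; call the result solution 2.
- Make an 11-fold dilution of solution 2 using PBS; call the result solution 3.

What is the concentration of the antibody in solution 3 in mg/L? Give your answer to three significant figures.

Step 1: 75 μL + 825 μL = 900 μL total → factor 900/75 = 12
Step 2: 0.1 mL + 0.2 mL = 0.3 mL total → factor 0.3/0.1 = 3
Step 3: 11-fold → factor 11
Overall dilution factor = 12 × 3 × 11 = 396
Final = 0.500 mg/mL / 396 = 0.001263 mg/mL = 1.26 mg/L

1.26 mg/L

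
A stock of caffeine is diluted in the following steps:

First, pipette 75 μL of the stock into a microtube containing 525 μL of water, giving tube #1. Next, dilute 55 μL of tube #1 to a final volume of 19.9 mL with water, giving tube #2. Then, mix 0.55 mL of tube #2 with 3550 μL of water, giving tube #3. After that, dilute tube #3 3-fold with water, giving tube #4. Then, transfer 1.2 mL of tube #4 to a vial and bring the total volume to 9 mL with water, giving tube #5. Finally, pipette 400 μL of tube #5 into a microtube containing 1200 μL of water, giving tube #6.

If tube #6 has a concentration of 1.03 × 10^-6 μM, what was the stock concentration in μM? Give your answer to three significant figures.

Step 1: 75 μL + 525 μL = 600 μL total → factor 600/75 = 8
Step 2: 55 μL brought to 19.9 mL → factor 19900/55 = 361.82
Step 3: 0.55 mL + 3550 μL = 4.1 mL total → factor 4.1/0.55 = 7.4545
Step 4: 3-fold → factor 3
Step 5: 1.2 mL brought to 9 mL → factor 9/1.2 = 7.5
Step 6: 400 μL + 1200 μL = 1600 μL total → factor 1600/400 = 4
Overall dilution factor = 8 × 361.82 × 7.4545 × 3 × 7.5 × 4 = 1.942 × 10^6
Stock = 1.03 × 10^-6 μM × 1.942 × 10^6 = 2.00 μM

2.00 μM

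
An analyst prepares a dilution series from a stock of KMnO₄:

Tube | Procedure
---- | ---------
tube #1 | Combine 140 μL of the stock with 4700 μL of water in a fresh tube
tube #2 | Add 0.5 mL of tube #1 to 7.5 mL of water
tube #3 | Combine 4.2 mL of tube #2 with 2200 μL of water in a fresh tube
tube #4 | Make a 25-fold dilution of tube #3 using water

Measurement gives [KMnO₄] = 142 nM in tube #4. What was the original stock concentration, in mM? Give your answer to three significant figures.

Step 1: 140 μL + 4700 μL = 4840 μL total → factor 4840/140 = 34.571
Step 2: 0.5 mL + 7.5 mL = 8 mL total → factor 8/0.5 = 16
Step 3: 4.2 mL + 2200 μL = 6.4 mL total → factor 6.4/4.2 = 1.5238
Step 4: 25-fold → factor 25
Overall dilution factor = 34.571 × 16 × 1.5238 × 25 = 21072
Stock = 142 nM × 21072 = 2.992 × 10^6 nM = 2.99 mM

2.99 mM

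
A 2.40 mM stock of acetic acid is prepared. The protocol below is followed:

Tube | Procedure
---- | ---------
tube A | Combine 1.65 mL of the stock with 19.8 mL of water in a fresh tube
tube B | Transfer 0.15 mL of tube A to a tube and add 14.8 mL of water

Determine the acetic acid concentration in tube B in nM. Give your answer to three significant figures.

Step 1: 1.65 mL + 19.8 mL = 21.45 mL total → factor 21.45/1.65 = 13
Step 2: 0.15 mL + 14.8 mL = 14.95 mL total → factor 14.95/0.15 = 99.667
Overall dilution factor = 13 × 99.667 = 1295.7
Final = 2.40 mM / 1295.7 = 0.001852 mM = 1.85 × 10^3 nM

1.85 × 10^3 nM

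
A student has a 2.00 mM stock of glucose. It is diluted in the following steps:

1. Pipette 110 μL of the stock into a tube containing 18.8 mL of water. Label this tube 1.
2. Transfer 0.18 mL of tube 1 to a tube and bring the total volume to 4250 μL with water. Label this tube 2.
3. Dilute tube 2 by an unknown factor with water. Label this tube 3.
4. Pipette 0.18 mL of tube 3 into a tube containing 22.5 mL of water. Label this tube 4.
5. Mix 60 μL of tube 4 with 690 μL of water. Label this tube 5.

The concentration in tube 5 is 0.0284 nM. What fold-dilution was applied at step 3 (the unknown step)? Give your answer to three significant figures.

Step 1: 110 μL + 18.8 mL = 18910 μL total → factor 18910/110 = 171.91
Step 2: 0.18 mL brought to 4250 μL → factor 4.25/0.18 = 23.611
Step 3: unknown factor x
Step 4: 0.18 mL + 22.5 mL = 22.68 mL total → factor 22.68/0.18 = 126
Step 5: 60 μL + 690 μL = 750 μL total → factor 750/60 = 12.5
Product of known-step factors = 6.3929 × 10^6
Overall factor = 2.00 mM / (0.0284 nM) = 7.0423 × 10^7
x = 7.0423 × 10^7 / 6.3929 × 10^6 = 11.0

11.0-fold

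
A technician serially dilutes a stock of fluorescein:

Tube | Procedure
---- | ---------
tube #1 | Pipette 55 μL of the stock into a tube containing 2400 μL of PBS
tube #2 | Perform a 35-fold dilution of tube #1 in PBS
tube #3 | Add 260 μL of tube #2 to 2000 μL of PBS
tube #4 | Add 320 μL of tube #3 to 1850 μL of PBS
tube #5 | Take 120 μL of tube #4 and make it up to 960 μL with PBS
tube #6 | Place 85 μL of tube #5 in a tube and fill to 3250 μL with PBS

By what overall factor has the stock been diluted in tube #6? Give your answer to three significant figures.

Step 1: 55 μL + 2400 μL = 2455 μL total → factor 2455/55 = 44.636
Step 2: 35-fold → factor 35
Step 3: 260 μL + 2000 μL = 2260 μL total → factor 2260/260 = 8.6923
Step 4: 320 μL + 1850 μL = 2170 μL total → factor 2170/320 = 6.7812
Step 5: 120 μL brought to 960 μL → factor 960/120 = 8
Step 6: 85 μL brought to 3250 μL → factor 3250/85 = 38.235
Overall dilution factor = 44.636 × 35 × 8.6923 × 6.7812 × 8 × 38.235 = 2.8168 × 10^7

2.82 × 10^7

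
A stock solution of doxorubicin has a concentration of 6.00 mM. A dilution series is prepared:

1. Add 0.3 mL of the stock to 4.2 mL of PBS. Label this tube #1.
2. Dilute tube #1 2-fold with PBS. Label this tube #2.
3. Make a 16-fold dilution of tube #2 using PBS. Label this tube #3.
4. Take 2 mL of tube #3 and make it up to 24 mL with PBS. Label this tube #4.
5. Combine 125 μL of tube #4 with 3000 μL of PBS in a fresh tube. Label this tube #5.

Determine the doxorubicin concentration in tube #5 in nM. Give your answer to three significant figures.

41.7 nM

Step 1: 0.3 mL + 4.2 mL = 4.5 mL total → factor 4.5/0.3 = 15
Step 2: 2-fold → factor 2
Step 3: 16-fold → factor 16
Step 4: 2 mL brought to 24 mL → factor 24/2 = 12
Step 5: 125 μL + 3000 μL = 3125 μL total → factor 3125/125 = 25
Overall dilution factor = 15 × 2 × 16 × 12 × 25 = 1.44 × 10^5
Final = 6.00 mM / 1.44 × 10^5 = 4.167 × 10^-5 mM = 41.7 nM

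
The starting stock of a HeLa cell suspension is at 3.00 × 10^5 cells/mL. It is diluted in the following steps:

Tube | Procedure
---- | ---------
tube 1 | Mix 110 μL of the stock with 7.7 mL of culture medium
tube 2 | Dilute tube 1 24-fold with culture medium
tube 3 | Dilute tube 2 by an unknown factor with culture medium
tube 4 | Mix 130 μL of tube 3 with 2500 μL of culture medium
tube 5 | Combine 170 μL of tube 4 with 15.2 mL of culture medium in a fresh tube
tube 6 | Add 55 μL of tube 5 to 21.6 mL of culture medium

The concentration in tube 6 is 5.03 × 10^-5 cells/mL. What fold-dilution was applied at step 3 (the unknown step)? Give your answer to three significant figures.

Step 1: 110 μL + 7.7 mL = 7810 μL total → factor 7810/110 = 71
Step 2: 24-fold → factor 24
Step 3: unknown factor x
Step 4: 130 μL + 2500 μL = 2630 μL total → factor 2630/130 = 20.231
Step 5: 170 μL + 15.2 mL = 15370 μL total → factor 15370/170 = 90.412
Step 6: 55 μL + 21.6 mL = 21655 μL total → factor 21655/55 = 393.73
Product of known-step factors = 1.2272 × 10^9
Overall factor = 3.00 × 10^5 cells/mL / (5.03 × 10^-5 cells/mL) = 5.9642 × 10^9
x = 5.9642 × 10^9 / 1.2272 × 10^9 = 4.86

4.86-fold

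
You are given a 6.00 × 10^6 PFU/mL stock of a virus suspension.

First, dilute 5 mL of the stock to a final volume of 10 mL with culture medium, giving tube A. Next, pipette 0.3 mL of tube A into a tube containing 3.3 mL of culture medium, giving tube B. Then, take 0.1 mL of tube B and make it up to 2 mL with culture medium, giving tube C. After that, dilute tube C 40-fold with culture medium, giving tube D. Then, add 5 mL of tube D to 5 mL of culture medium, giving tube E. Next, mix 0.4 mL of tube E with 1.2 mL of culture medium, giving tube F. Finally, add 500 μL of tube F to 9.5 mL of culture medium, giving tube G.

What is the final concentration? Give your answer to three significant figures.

Step 1: 5 mL brought to 10 mL → factor 10/5 = 2
Step 2: 0.3 mL + 3.3 mL = 3.6 mL total → factor 3.6/0.3 = 12
Step 3: 0.1 mL brought to 2 mL → factor 2/0.1 = 20
Step 4: 40-fold → factor 40
Step 5: 5 mL + 5 mL = 10 mL total → factor 10/5 = 2
Step 6: 0.4 mL + 1.2 mL = 1.6 mL total → factor 1.6/0.4 = 4
Step 7: 500 μL + 9.5 mL = 10000 μL total → factor 10000/500 = 20
Overall dilution factor = 2 × 12 × 20 × 40 × 2 × 4 × 20 = 3.072 × 10^6
Final = 6.00 × 10^6 PFU/mL / 3.072 × 10^6 = 1.95 PFU/mL

1.95 PFU/mL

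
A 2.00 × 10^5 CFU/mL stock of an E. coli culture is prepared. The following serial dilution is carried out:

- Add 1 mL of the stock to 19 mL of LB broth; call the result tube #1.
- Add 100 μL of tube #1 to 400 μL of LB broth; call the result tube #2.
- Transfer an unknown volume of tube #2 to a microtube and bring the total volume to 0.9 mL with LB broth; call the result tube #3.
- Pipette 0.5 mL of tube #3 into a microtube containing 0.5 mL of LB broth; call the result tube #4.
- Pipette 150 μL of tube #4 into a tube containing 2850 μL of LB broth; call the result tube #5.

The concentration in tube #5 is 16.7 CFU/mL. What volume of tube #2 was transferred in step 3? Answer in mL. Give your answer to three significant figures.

0.301 mL

Step 1: 1 mL + 19 mL = 20 mL total → factor 20/1 = 20
Step 2: 100 μL + 400 μL = 500 μL total → factor 500/100 = 5
Step 3: v brought to 0.9 mL → factor = 0.9 mL/v
Step 4: 0.5 mL + 0.5 mL = 1 mL total → factor 1/0.5 = 2
Step 5: 150 μL + 2850 μL = 3000 μL total → factor 3000/150 = 20
Product of known-step factors = 4000
Overall factor = 2.00 × 10^5 CFU/mL / (16.7 CFU/mL) = 11976
Step-3 factor = 11976 / 4000 = 2.994
v = 0.9 mL / 2.994 = 0.301 mL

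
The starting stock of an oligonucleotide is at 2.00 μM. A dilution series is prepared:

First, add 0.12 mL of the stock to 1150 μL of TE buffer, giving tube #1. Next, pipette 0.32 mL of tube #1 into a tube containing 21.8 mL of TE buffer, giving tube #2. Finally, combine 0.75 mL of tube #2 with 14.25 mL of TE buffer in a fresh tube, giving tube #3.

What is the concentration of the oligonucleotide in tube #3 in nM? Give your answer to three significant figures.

Step 1: 0.12 mL + 1150 μL = 1.27 mL total → factor 1.27/0.12 = 10.583
Step 2: 0.32 mL + 21.8 mL = 22.12 mL total → factor 22.12/0.32 = 69.125
Step 3: 0.75 mL + 14.25 mL = 15 mL total → factor 15/0.75 = 20
Overall dilution factor = 10.583 × 69.125 × 20 = 14631
Final = 2.00 μM / 14631 = 0.0001367 μM = 0.137 nM

0.137 nM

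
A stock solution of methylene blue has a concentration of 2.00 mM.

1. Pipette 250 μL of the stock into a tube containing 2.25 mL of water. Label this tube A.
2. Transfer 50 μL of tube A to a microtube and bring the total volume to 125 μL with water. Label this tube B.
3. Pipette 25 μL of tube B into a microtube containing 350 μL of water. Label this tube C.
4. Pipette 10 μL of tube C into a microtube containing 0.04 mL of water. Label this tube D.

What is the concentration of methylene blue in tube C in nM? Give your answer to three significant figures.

5.33 × 10^3 nM

Step 1: 250 μL + 2.25 mL = 2500 μL total → factor 2500/250 = 10
Step 2: 50 μL brought to 125 μL → factor 125/50 = 2.5
Step 3: 25 μL + 350 μL = 375 μL total → factor 375/25 = 15
Dilution factor through tube C = 10 × 2.5 × 15 = 375
[tube C] = 2.00 mM / 375 = 0.005333 mM = 5.33 × 10^3 nM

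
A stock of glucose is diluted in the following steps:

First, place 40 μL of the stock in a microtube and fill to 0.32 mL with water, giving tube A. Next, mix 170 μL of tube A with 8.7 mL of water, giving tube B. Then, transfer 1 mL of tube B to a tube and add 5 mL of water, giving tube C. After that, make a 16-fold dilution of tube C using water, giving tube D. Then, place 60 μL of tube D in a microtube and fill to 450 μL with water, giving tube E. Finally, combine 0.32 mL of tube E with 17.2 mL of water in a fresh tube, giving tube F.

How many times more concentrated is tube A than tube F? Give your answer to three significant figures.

Step 1: 40 μL brought to 0.32 mL → factor 320/40 = 8
Step 2: 170 μL + 8.7 mL = 8870 μL total → factor 8870/170 = 52.176
Step 3: 1 mL + 5 mL = 6 mL total → factor 6/1 = 6
Step 4: 16-fold → factor 16
Step 5: 60 μL brought to 450 μL → factor 450/60 = 7.5
Step 6: 0.32 mL + 17.2 mL = 17.52 mL total → factor 17.52/0.32 = 54.75
Dilution factor to tube A = 8; to tube F = 1.6454 × 10^7
[tube A]/[tube F] = (factor to tube F)/(factor to tube A) = 1.6454 × 10^7/8 = 2.06 × 10^6

2.06 × 10^6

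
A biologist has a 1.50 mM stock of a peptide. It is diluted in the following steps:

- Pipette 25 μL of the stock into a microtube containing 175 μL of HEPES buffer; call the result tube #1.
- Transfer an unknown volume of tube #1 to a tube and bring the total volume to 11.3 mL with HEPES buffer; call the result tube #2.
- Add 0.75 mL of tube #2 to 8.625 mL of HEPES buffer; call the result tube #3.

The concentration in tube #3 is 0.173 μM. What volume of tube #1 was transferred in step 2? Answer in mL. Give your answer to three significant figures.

Step 1: 25 μL + 175 μL = 200 μL total → factor 200/25 = 8
Step 2: v brought to 11.3 mL → factor = 11.3 mL/v
Step 3: 0.75 mL + 8.625 mL = 9.375 mL total → factor 9.375/0.75 = 12.5
Product of known-step factors = 100
Overall factor = 1.50 mM / (0.173 μM) = 8670.5
Step-2 factor = 8670.5 / 100 = 86.705
v = 11.3 mL / 86.705 = 0.130 mL

0.130 mL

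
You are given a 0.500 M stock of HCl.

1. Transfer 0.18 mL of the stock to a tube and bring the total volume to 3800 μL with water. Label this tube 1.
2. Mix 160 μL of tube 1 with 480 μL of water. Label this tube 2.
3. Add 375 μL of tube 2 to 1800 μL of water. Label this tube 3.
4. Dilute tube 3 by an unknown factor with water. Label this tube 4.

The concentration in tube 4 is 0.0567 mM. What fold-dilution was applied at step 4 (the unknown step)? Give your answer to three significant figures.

18.0-fold

Step 1: 0.18 mL brought to 3800 μL → factor 3.8/0.18 = 21.111
Step 2: 160 μL + 480 μL = 640 μL total → factor 640/160 = 4
Step 3: 375 μL + 1800 μL = 2175 μL total → factor 2175/375 = 5.8
Step 4: unknown factor x
Product of known-step factors = 489.78
Overall factor = 0.500 M / (0.0567 mM) = 8818.3
x = 8818.3 / 489.78 = 18.0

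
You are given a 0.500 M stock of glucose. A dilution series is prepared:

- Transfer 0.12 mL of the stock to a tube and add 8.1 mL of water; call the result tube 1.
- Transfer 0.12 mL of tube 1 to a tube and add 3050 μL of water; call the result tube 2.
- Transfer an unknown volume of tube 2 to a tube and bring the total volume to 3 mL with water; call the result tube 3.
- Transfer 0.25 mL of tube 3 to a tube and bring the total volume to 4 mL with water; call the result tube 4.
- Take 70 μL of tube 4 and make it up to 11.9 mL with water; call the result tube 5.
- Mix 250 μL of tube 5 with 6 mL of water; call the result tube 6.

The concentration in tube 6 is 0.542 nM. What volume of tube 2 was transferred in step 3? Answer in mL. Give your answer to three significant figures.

0.400 mL

Step 1: 0.12 mL + 8.1 mL = 8.22 mL total → factor 8.22/0.12 = 68.5
Step 2: 0.12 mL + 3050 μL = 3.17 mL total → factor 3.17/0.12 = 26.417
Step 3: v brought to 3 mL → factor = 3 mL/v
Step 4: 0.25 mL brought to 4 mL → factor 4/0.25 = 16
Step 5: 70 μL brought to 11.9 mL → factor 11900/70 = 170
Step 6: 250 μL + 6 mL = 6250 μL total → factor 6250/250 = 25
Product of known-step factors = 1.2305 × 10^8
Overall factor = 0.500 M / (0.542 nM) = 9.2251 × 10^8
Step-3 factor = 9.2251 × 10^8 / 1.2305 × 10^8 = 7.4971
v = 3 mL / 7.4971 = 0.400 mL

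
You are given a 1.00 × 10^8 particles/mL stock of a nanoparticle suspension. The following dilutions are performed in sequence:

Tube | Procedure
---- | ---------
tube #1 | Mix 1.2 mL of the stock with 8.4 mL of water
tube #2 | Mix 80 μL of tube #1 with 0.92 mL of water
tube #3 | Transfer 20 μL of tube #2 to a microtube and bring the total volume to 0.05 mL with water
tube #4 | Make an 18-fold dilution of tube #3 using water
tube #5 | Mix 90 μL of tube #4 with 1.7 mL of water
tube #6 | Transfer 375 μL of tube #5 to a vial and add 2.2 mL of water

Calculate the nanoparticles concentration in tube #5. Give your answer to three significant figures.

1.12 × 10^3 particles/mL

Step 1: 1.2 mL + 8.4 mL = 9.6 mL total → factor 9.6/1.2 = 8
Step 2: 80 μL + 0.92 mL = 1000 μL total → factor 1000/80 = 12.5
Step 3: 20 μL brought to 0.05 mL → factor 50/20 = 2.5
Step 4: 18-fold → factor 18
Step 5: 90 μL + 1.7 mL = 1790 μL total → factor 1790/90 = 19.889
Dilution factor through tube #5 = 8 × 12.5 × 2.5 × 18 × 19.889 = 89500
[tube #5] = 1.00 × 10^8 particles/mL / 89500 = 1.12 × 10^3 particles/mL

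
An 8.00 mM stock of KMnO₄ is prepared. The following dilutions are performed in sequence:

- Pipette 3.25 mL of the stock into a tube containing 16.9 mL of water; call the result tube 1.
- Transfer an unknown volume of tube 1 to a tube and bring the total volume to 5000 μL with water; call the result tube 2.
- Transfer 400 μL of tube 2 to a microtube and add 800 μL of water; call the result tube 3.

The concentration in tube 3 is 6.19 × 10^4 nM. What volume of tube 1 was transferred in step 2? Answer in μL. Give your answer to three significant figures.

Step 1: 3.25 mL + 16.9 mL = 20.15 mL total → factor 20.15/3.25 = 6.2
Step 2: v brought to 5000 μL → factor = 5000 μL/v
Step 3: 400 μL + 800 μL = 1200 μL total → factor 1200/400 = 3
Product of known-step factors = 18.6
Overall factor = 8.00 mM / (6.19 × 10^4 nM) = 129.24
Step-2 factor = 129.24 / 18.6 = 6.9484
v = 5000 μL / 6.9484 = 720 μL

720 μL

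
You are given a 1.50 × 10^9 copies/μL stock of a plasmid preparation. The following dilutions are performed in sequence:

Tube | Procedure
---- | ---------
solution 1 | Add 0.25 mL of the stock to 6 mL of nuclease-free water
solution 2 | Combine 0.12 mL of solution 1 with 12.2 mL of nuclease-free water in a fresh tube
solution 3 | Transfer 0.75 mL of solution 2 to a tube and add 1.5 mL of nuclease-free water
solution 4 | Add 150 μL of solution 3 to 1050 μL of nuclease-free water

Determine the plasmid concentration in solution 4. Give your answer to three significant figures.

Step 1: 0.25 mL + 6 mL = 6.25 mL total → factor 6.25/0.25 = 25
Step 2: 0.12 mL + 12.2 mL = 12.32 mL total → factor 12.32/0.12 = 102.67
Step 3: 0.75 mL + 1.5 mL = 2.25 mL total → factor 2.25/0.75 = 3
Step 4: 150 μL + 1050 μL = 1200 μL total → factor 1200/150 = 8
Overall dilution factor = 25 × 102.67 × 3 × 8 = 61600
Final = 1.50 × 10^9 copies/μL / 61600 = 2.44 × 10^4 copies/μL

2.44 × 10^4 copies/μL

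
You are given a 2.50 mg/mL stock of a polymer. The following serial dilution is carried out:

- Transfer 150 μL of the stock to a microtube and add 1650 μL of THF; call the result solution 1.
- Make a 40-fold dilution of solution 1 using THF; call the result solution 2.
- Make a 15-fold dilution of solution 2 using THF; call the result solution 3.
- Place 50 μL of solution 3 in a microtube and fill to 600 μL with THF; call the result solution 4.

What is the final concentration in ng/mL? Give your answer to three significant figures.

28.9 ng/mL

Step 1: 150 μL + 1650 μL = 1800 μL total → factor 1800/150 = 12
Step 2: 40-fold → factor 40
Step 3: 15-fold → factor 15
Step 4: 50 μL brought to 600 μL → factor 600/50 = 12
Overall dilution factor = 12 × 40 × 15 × 12 = 86400
Final = 2.50 mg/mL / 86400 = 2.894 × 10^-5 mg/mL = 28.9 ng/mL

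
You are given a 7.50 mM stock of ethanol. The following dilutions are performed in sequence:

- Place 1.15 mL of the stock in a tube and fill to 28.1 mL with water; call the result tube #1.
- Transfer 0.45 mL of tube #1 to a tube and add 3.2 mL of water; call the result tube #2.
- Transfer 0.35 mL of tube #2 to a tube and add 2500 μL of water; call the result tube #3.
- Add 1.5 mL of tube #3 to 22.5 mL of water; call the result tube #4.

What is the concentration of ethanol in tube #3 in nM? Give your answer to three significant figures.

4.65 × 10^3 nM

Step 1: 1.15 mL brought to 28.1 mL → factor 28.1/1.15 = 24.435
Step 2: 0.45 mL + 3.2 mL = 3.65 mL total → factor 3.65/0.45 = 8.1111
Step 3: 0.35 mL + 2500 μL = 2.85 mL total → factor 2.85/0.35 = 8.1429
Dilution factor through tube #3 = 24.435 × 8.1111 × 8.1429 = 1613.9
[tube #3] = 7.50 mM / 1613.9 = 0.004647 mM = 4.65 × 10^3 nM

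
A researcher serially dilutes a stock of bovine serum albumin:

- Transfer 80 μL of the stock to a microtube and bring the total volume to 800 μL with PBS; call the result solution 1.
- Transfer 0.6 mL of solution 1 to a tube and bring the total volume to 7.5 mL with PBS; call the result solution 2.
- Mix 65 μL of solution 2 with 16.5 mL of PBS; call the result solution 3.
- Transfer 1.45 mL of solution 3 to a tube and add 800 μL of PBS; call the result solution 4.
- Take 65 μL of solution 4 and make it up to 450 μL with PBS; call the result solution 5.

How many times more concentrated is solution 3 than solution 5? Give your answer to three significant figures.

10.7

Step 1: 80 μL brought to 800 μL → factor 800/80 = 10
Step 2: 0.6 mL brought to 7.5 mL → factor 7.5/0.6 = 12.5
Step 3: 65 μL + 16.5 mL = 16565 μL total → factor 16565/65 = 254.85
Step 4: 1.45 mL + 800 μL = 2.25 mL total → factor 2.25/1.45 = 1.5517
Step 5: 65 μL brought to 450 μL → factor 450/65 = 6.9231
Dilution factor to solution 3 = 31856; to solution 5 = 3.4222 × 10^5
[solution 3]/[solution 5] = (factor to solution 5)/(factor to solution 3) = 3.4222 × 10^5/31856 = 10.7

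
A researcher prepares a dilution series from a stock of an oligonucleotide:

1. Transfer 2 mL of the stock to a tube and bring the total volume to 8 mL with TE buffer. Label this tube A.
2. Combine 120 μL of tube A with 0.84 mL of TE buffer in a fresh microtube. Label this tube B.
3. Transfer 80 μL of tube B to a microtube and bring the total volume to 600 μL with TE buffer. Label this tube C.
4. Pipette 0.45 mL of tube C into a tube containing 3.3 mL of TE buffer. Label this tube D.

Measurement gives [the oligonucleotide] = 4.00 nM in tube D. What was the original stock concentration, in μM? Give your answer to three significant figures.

8.00 μM

Step 1: 2 mL brought to 8 mL → factor 8/2 = 4
Step 2: 120 μL + 0.84 mL = 960 μL total → factor 960/120 = 8
Step 3: 80 μL brought to 600 μL → factor 600/80 = 7.5
Step 4: 0.45 mL + 3.3 mL = 3.75 mL total → factor 3.75/0.45 = 8.3333
Overall dilution factor = 4 × 8 × 7.5 × 8.3333 = 2000
Stock = 4.00 nM × 2000 = 8000 nM = 8.00 μM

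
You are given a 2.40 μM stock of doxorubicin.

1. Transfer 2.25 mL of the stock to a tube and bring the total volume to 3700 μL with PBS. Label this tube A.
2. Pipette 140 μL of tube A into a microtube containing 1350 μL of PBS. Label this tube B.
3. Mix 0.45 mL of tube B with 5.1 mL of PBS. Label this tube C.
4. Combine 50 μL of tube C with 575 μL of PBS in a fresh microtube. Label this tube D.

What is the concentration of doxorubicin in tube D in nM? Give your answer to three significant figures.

Step 1: 2.25 mL brought to 3700 μL → factor 3.7/2.25 = 1.6444
Step 2: 140 μL + 1350 μL = 1490 μL total → factor 1490/140 = 10.643
Step 3: 0.45 mL + 5.1 mL = 5.55 mL total → factor 5.55/0.45 = 12.333
Step 4: 50 μL + 575 μL = 625 μL total → factor 625/50 = 12.5
Overall dilution factor = 1.6444 × 10.643 × 12.333 × 12.5 = 2698.2
Final = 2.40 μM / 2698.2 = 0.0008895 μM = 0.889 nM

0.889 nM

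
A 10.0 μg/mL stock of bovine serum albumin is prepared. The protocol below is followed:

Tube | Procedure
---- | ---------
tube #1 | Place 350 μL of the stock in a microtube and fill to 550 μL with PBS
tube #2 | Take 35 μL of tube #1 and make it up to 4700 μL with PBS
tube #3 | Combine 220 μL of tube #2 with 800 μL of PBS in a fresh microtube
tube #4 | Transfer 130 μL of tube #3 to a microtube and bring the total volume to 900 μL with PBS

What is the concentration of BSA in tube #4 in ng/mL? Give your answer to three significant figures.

Step 1: 350 μL brought to 550 μL → factor 550/350 = 1.5714
Step 2: 35 μL brought to 4700 μL → factor 4700/35 = 134.29
Step 3: 220 μL + 800 μL = 1020 μL total → factor 1020/220 = 4.6364
Step 4: 130 μL brought to 900 μL → factor 900/130 = 6.9231
Overall dilution factor = 1.5714 × 134.29 × 4.6364 × 6.9231 = 6773.3
Final = 10.0 μg/mL / 6773.3 = 0.001476 μg/mL = 1.48 ng/mL

1.48 ng/mL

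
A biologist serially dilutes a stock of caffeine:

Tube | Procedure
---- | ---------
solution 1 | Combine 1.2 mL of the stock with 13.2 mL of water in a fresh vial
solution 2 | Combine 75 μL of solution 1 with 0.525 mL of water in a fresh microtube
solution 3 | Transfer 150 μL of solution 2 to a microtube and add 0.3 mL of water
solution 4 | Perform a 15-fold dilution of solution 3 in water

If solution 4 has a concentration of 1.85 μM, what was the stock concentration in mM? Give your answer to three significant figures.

7.99 mM

Step 1: 1.2 mL + 13.2 mL = 14.4 mL total → factor 14.4/1.2 = 12
Step 2: 75 μL + 0.525 mL = 600 μL total → factor 600/75 = 8
Step 3: 150 μL + 0.3 mL = 450 μL total → factor 450/150 = 3
Step 4: 15-fold → factor 15
Overall dilution factor = 12 × 8 × 3 × 15 = 4320
Stock = 1.85 μM × 4320 = 7992 μM = 7.99 mM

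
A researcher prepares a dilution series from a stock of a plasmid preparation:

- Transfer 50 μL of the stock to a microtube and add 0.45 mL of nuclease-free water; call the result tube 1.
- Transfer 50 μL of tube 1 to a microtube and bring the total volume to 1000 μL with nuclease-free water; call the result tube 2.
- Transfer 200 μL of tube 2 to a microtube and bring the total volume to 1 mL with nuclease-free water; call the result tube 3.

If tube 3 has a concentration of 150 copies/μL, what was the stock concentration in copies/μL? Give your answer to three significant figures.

Step 1: 50 μL + 0.45 mL = 500 μL total → factor 500/50 = 10
Step 2: 50 μL brought to 1000 μL → factor 1000/50 = 20
Step 3: 200 μL brought to 1 mL → factor 1000/200 = 5
Overall dilution factor = 10 × 20 × 5 = 1000
Stock = 150 copies/μL × 1000 = 1.50 × 10^5 copies/μL

1.50 × 10^5 copies/μL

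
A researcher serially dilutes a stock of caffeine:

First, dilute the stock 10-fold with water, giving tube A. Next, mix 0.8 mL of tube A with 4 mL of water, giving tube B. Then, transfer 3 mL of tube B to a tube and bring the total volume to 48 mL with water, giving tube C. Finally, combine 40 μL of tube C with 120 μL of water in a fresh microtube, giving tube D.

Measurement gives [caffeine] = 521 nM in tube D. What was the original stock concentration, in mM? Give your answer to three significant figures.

Step 1: 10-fold → factor 10
Step 2: 0.8 mL + 4 mL = 4.8 mL total → factor 4.8/0.8 = 6
Step 3: 3 mL brought to 48 mL → factor 48/3 = 16
Step 4: 40 μL + 120 μL = 160 μL total → factor 160/40 = 4
Overall dilution factor = 10 × 6 × 16 × 4 = 3840
Stock = 521 nM × 3840 = 2.001 × 10^6 nM = 2.00 mM

2.00 mM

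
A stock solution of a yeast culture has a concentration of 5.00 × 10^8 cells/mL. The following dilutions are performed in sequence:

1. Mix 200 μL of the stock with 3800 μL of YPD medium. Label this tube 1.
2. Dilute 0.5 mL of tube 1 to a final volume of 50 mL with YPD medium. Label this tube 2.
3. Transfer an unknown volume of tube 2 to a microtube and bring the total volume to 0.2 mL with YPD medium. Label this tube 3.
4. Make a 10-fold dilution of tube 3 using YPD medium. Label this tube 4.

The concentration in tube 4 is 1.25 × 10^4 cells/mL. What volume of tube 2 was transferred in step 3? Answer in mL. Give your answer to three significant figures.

Step 1: 200 μL + 3800 μL = 4000 μL total → factor 4000/200 = 20
Step 2: 0.5 mL brought to 50 mL → factor 50/0.5 = 100
Step 3: v brought to 0.2 mL → factor = 0.2 mL/v
Step 4: 10-fold → factor 10
Product of known-step factors = 20000
Overall factor = 5.00 × 10^8 cells/mL / (1.25 × 10^4 cells/mL) = 40000
Step-3 factor = 40000 / 20000 = 2
v = 0.2 mL / 2 = 0.100 mL

0.100 mL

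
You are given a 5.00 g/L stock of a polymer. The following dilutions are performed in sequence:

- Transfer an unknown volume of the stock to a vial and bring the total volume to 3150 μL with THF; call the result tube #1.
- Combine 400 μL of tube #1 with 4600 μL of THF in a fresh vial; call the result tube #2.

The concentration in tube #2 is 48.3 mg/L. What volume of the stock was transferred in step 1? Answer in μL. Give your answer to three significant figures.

Step 1: v brought to 3150 μL → factor = 3150 μL/v
Step 2: 400 μL + 4600 μL = 5000 μL total → factor 5000/400 = 12.5
Product of known-step factors = 12.5
Overall factor = 5.00 g/L / (48.3 mg/L) = 103.52
Step-1 factor = 103.52 / 12.5 = 8.2816
v = 3150 μL / 8.2816 = 380 μL

380 μL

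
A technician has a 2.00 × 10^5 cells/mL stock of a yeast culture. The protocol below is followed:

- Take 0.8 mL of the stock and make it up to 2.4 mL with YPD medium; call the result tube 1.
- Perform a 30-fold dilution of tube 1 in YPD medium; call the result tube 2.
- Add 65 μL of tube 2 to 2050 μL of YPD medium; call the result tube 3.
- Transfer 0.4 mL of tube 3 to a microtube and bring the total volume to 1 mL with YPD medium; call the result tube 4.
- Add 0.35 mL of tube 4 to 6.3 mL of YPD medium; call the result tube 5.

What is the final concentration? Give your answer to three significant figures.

1.44 cells/mL

Step 1: 0.8 mL brought to 2.4 mL → factor 2.4/0.8 = 3
Step 2: 30-fold → factor 30
Step 3: 65 μL + 2050 μL = 2115 μL total → factor 2115/65 = 32.538
Step 4: 0.4 mL brought to 1 mL → factor 1/0.4 = 2.5
Step 5: 0.35 mL + 6.3 mL = 6.65 mL total → factor 6.65/0.35 = 19
Overall dilution factor = 3 × 30 × 32.538 × 2.5 × 19 = 1.391 × 10^5
Final = 2.00 × 10^5 cells/mL / 1.391 × 10^5 = 1.44 cells/mL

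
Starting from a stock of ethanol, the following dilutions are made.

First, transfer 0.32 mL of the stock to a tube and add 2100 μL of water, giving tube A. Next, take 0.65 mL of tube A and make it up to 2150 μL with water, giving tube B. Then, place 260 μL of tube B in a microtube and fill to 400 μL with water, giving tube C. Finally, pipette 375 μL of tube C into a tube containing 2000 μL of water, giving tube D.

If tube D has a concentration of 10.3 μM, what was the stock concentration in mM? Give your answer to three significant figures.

Step 1: 0.32 mL + 2100 μL = 2.42 mL total → factor 2.42/0.32 = 7.5625
Step 2: 0.65 mL brought to 2150 μL → factor 2.15/0.65 = 3.3077
Step 3: 260 μL brought to 400 μL → factor 400/260 = 1.5385
Step 4: 375 μL + 2000 μL = 2375 μL total → factor 2375/375 = 6.3333
Overall dilution factor = 7.5625 × 3.3077 × 1.5385 × 6.3333 = 243.73
Stock = 10.3 μM × 243.73 = 2510 μM = 2.51 mM

2.51 mM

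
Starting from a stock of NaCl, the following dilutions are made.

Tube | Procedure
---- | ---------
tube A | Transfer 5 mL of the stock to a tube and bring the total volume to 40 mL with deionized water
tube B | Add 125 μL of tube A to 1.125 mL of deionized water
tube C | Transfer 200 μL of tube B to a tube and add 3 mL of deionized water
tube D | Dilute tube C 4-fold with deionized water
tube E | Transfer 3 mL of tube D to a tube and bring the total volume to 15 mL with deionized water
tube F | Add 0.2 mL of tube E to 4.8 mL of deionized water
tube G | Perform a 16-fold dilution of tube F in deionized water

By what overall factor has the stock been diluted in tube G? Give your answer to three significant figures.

1.02 × 10^7

Step 1: 5 mL brought to 40 mL → factor 40/5 = 8
Step 2: 125 μL + 1.125 mL = 1250 μL total → factor 1250/125 = 10
Step 3: 200 μL + 3 mL = 3200 μL total → factor 3200/200 = 16
Step 4: 4-fold → factor 4
Step 5: 3 mL brought to 15 mL → factor 15/3 = 5
Step 6: 0.2 mL + 4.8 mL = 5 mL total → factor 5/0.2 = 25
Step 7: 16-fold → factor 16
Overall dilution factor = 8 × 10 × 16 × 4 × 5 × 25 × 16 = 1.024 × 10^7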